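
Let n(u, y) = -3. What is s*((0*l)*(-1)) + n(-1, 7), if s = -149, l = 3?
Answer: -3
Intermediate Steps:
s*((0*l)*(-1)) + n(-1, 7) = -149*0*3*(-1) - 3 = -0*(-1) - 3 = -149*0 - 3 = 0 - 3 = -3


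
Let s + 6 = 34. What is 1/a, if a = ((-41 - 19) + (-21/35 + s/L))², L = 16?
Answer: 400/1385329 ≈ 0.00028874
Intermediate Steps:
s = 28 (s = -6 + 34 = 28)
a = 1385329/400 (a = ((-41 - 19) + (-21/35 + 28/16))² = (-60 + (-21*1/35 + 28*(1/16)))² = (-60 + (-⅗ + 7/4))² = (-60 + 23/20)² = (-1177/20)² = 1385329/400 ≈ 3463.3)
1/a = 1/(1385329/400) = 400/1385329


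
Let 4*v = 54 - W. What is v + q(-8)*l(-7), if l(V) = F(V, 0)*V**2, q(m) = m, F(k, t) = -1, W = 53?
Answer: 1569/4 ≈ 392.25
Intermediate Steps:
v = 1/4 (v = (54 - 1*53)/4 = (54 - 53)/4 = (1/4)*1 = 1/4 ≈ 0.25000)
l(V) = -V**2
v + q(-8)*l(-7) = 1/4 - (-8)*(-7)**2 = 1/4 - (-8)*49 = 1/4 - 8*(-49) = 1/4 + 392 = 1569/4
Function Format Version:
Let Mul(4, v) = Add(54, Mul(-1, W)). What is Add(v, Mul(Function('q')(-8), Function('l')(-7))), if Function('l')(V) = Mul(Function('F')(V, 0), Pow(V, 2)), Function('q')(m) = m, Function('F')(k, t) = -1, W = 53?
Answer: Rational(1569, 4) ≈ 392.25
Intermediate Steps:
v = Rational(1, 4) (v = Mul(Rational(1, 4), Add(54, Mul(-1, 53))) = Mul(Rational(1, 4), Add(54, -53)) = Mul(Rational(1, 4), 1) = Rational(1, 4) ≈ 0.25000)
Function('l')(V) = Mul(-1, Pow(V, 2))
Add(v, Mul(Function('q')(-8), Function('l')(-7))) = Add(Rational(1, 4), Mul(-8, Mul(-1, Pow(-7, 2)))) = Add(Rational(1, 4), Mul(-8, Mul(-1, 49))) = Add(Rational(1, 4), Mul(-8, -49)) = Add(Rational(1, 4), 392) = Rational(1569, 4)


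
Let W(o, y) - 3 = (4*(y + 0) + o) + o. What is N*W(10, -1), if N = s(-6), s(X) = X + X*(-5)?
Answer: 456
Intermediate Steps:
W(o, y) = 3 + 2*o + 4*y (W(o, y) = 3 + ((4*(y + 0) + o) + o) = 3 + ((4*y + o) + o) = 3 + ((o + 4*y) + o) = 3 + (2*o + 4*y) = 3 + 2*o + 4*y)
s(X) = -4*X (s(X) = X - 5*X = -4*X)
N = 24 (N = -4*(-6) = 24)
N*W(10, -1) = 24*(3 + 2*10 + 4*(-1)) = 24*(3 + 20 - 4) = 24*19 = 456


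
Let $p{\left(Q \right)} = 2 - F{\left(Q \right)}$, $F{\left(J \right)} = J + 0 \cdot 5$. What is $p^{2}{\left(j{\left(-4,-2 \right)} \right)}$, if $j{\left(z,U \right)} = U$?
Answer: $16$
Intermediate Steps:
$F{\left(J \right)} = J$ ($F{\left(J \right)} = J + 0 = J$)
$p{\left(Q \right)} = 2 - Q$
$p^{2}{\left(j{\left(-4,-2 \right)} \right)} = \left(2 - -2\right)^{2} = \left(2 + 2\right)^{2} = 4^{2} = 16$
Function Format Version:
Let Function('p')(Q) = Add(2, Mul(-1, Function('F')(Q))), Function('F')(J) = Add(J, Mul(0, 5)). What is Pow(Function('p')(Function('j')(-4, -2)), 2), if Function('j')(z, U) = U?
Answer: 16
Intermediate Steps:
Function('F')(J) = J (Function('F')(J) = Add(J, 0) = J)
Function('p')(Q) = Add(2, Mul(-1, Q))
Pow(Function('p')(Function('j')(-4, -2)), 2) = Pow(Add(2, Mul(-1, -2)), 2) = Pow(Add(2, 2), 2) = Pow(4, 2) = 16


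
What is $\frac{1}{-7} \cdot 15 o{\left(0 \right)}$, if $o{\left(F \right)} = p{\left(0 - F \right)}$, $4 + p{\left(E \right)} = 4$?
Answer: $0$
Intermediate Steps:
$p{\left(E \right)} = 0$ ($p{\left(E \right)} = -4 + 4 = 0$)
$o{\left(F \right)} = 0$
$\frac{1}{-7} \cdot 15 o{\left(0 \right)} = \frac{1}{-7} \cdot 15 \cdot 0 = \left(- \frac{1}{7}\right) 15 \cdot 0 = \left(- \frac{15}{7}\right) 0 = 0$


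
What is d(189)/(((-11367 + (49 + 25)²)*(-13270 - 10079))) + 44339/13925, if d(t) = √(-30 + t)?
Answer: 44339/13925 + √159/137548959 ≈ 3.1841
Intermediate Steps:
d(189)/(((-11367 + (49 + 25)²)*(-13270 - 10079))) + 44339/13925 = √(-30 + 189)/(((-11367 + (49 + 25)²)*(-13270 - 10079))) + 44339/13925 = √159/(((-11367 + 74²)*(-23349))) + 44339*(1/13925) = √159/(((-11367 + 5476)*(-23349))) + 44339/13925 = √159/((-5891*(-23349))) + 44339/13925 = √159/137548959 + 44339/13925 = 44339/13925 + √159/137548959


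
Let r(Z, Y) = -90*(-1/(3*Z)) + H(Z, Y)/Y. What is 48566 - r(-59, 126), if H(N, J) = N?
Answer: 361046905/7434 ≈ 48567.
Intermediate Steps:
r(Z, Y) = 30/Z + Z/Y (r(Z, Y) = -90*(-1/(3*Z)) + Z/Y = -(-30)/Z + Z/Y = 30/Z + Z/Y)
48566 - r(-59, 126) = 48566 - (30/(-59) - 59/126) = 48566 - (30*(-1/59) - 59*1/126) = 48566 - (-30/59 - 59/126) = 48566 - 1*(-7261/7434) = 48566 + 7261/7434 = 361046905/7434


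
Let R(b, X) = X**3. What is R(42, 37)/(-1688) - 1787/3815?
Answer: -196257651/6439720 ≈ -30.476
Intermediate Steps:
R(42, 37)/(-1688) - 1787/3815 = 37**3/(-1688) - 1787/3815 = 50653*(-1/1688) - 1787*1/3815 = -50653/1688 - 1787/3815 = -196257651/6439720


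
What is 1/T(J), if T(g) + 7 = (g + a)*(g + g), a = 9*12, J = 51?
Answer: 1/16211 ≈ 6.1686e-5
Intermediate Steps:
a = 108
T(g) = -7 + 2*g*(108 + g) (T(g) = -7 + (g + 108)*(g + g) = -7 + (108 + g)*(2*g) = -7 + 2*g*(108 + g))
1/T(J) = 1/(-7 + 2*51**2 + 216*51) = 1/(-7 + 2*2601 + 11016) = 1/(-7 + 5202 + 11016) = 1/16211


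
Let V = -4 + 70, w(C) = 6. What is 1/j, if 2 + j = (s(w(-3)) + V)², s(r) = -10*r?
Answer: 1/34 ≈ 0.029412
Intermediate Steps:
V = 66
j = 34 (j = -2 + (-10*6 + 66)² = -2 + (-60 + 66)² = -2 + 6² = -2 + 36 = 34)
1/j = 1/34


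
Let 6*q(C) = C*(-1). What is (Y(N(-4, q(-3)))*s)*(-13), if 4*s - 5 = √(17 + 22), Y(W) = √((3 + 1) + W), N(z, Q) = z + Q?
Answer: 13*√2*(-5 - √39)/8 ≈ -25.842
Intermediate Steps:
q(C) = -C/6 (q(C) = (C*(-1))/6 = (-C)/6 = -C/6)
N(z, Q) = Q + z
Y(W) = √(4 + W)
s = 5/4 + √39/4 (s = 5/4 + √(17 + 22)/4 = 5/4 + √39/4 ≈ 2.8112)
(Y(N(-4, q(-3)))*s)*(-13) = (√(4 + (-⅙*(-3) - 4))*(5/4 + √39/4))*(-13) = (√(4 + (½ - 4))*(5/4 + √39/4))*(-13) = (√(4 - 7/2)*(5/4 + √39/4))*(-13) = (√(½)*(5/4 + √39/4))*(-13) = ((√2/2)*(5/4 + √39/4))*(-13) = (√2*(5/4 + √39/4)/2)*(-13) = -13*√2*(5/4 + √39/4)/2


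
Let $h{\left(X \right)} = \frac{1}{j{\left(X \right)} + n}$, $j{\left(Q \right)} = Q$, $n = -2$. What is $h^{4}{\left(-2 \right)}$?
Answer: $\frac{1}{256} \approx 0.0039063$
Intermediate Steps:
$h{\left(X \right)} = \frac{1}{-2 + X}$ ($h{\left(X \right)} = \frac{1}{X - 2} = \frac{1}{-2 + X}$)
$h^{4}{\left(-2 \right)} = \left(\frac{1}{-2 - 2}\right)^{4} = \left(\frac{1}{-4}\right)^{4} = \left(- \frac{1}{4}\right)^{4} = \frac{1}{256}$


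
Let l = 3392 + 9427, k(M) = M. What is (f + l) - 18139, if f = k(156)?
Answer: -5164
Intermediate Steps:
f = 156
l = 12819
(f + l) - 18139 = (156 + 12819) - 18139 = 12975 - 18139 = -5164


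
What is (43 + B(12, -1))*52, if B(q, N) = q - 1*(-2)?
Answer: 2964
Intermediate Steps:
B(q, N) = 2 + q (B(q, N) = q + 2 = 2 + q)
(43 + B(12, -1))*52 = (43 + (2 + 12))*52 = (43 + 14)*52 = 57*52 = 2964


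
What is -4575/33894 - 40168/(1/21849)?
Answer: -9915470881861/11298 ≈ -8.7763e+8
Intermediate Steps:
-4575/33894 - 40168/(1/21849) = -4575*1/33894 - 40168/1/21849 = -1525/11298 - 40168*21849 = -1525/11298 - 1*877630632 = -1525/11298 - 877630632 = -9915470881861/11298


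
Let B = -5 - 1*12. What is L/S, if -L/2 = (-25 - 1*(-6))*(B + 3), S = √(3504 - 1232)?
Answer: -133*√142/142 ≈ -11.161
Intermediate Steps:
B = -17 (B = -5 - 12 = -17)
S = 4*√142 (S = √2272 = 4*√142 ≈ 47.666)
L = -532 (L = -2*(-25 - 1*(-6))*(-17 + 3) = -2*(-25 + 6)*(-14) = -(-38)*(-14) = -2*266 = -532)
L/S = -532*√142/568 = -133*√142/142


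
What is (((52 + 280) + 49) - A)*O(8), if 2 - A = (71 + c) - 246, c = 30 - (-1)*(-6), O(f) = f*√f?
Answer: 3648*√2 ≈ 5159.1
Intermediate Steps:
O(f) = f^(3/2)
c = 24 (c = 30 - 1*6 = 30 - 6 = 24)
A = 153 (A = 2 - ((71 + 24) - 246) = 2 - (95 - 246) = 2 - 1*(-151) = 2 + 151 = 153)
(((52 + 280) + 49) - A)*O(8) = (((52 + 280) + 49) - 1*153)*8^(3/2) = ((332 + 49) - 153)*(16*√2) = (381 - 153)*(16*√2) = 228*(16*√2) = 3648*√2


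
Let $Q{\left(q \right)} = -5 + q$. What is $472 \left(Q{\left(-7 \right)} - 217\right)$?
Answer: $-108088$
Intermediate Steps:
$472 \left(Q{\left(-7 \right)} - 217\right) = 472 \left(\left(-5 - 7\right) - 217\right) = 472 \left(-12 - 217\right) = 472 \left(-229\right) = -108088$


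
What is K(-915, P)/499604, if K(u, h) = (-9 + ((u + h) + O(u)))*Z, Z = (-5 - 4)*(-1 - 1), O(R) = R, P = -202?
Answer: -18369/249802 ≈ -0.073534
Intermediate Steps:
Z = 18 (Z = -9*(-2) = 18)
K(u, h) = -162 + 18*h + 36*u (K(u, h) = (-9 + ((u + h) + u))*18 = (-9 + ((h + u) + u))*18 = (-9 + (h + 2*u))*18 = (-9 + h + 2*u)*18 = -162 + 18*h + 36*u)
K(-915, P)/499604 = (-162 + 18*(-202) + 36*(-915))/499604 = (-162 - 3636 - 32940)*(1/499604) = -36738*1/499604 = -18369/249802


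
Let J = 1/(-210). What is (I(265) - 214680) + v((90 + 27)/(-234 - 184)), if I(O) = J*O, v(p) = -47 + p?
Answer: -942443570/4389 ≈ -2.1473e+5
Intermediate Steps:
J = -1/210 ≈ -0.0047619
I(O) = -O/210
(I(265) - 214680) + v((90 + 27)/(-234 - 184)) = (-1/210*265 - 214680) + (-47 + (90 + 27)/(-234 - 184)) = (-53/42 - 214680) + (-47 + 117/(-418)) = -9016613/42 + (-47 + 117*(-1/418)) = -9016613/42 + (-47 - 117/418) = -9016613/42 - 19763/418 = -942443570/4389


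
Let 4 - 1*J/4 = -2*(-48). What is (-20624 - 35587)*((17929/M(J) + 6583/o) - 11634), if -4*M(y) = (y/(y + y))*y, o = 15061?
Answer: 437870959164087/692806 ≈ 6.3203e+8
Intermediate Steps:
J = -368 (J = 16 - (-8)*(-48) = 16 - 4*96 = 16 - 384 = -368)
M(y) = -y/8 (M(y) = -y/(y + y)*y/4 = -y/((2*y))*y/4 = -y*(1/(2*y))*y/4 = -y/8)
(-20624 - 35587)*((17929/M(J) + 6583/o) - 11634) = (-20624 - 35587)*((17929/((-1/8*(-368))) + 6583/15061) - 11634) = -56211*((17929/46 + 6583*(1/15061)) - 11634) = -56211*((17929*(1/46) + 6583/15061) - 11634) = -56211*((17929/46 + 6583/15061) - 11634) = -56211*(270331487/692806 - 11634) = -56211*(-7789773517/692806) = 437870959164087/692806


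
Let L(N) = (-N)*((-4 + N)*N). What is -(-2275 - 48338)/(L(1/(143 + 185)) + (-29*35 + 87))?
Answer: -1786008869376/32746846945 ≈ -54.540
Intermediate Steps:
L(N) = -N²*(-4 + N) (L(N) = (-N)*(N*(-4 + N)) = -N²*(-4 + N))
-(-2275 - 48338)/(L(1/(143 + 185)) + (-29*35 + 87)) = -(-2275 - 48338)/((1/(143 + 185))²*(4 - 1/(143 + 185)) + (-29*35 + 87)) = -(-50613)/((1/328)²*(4 - 1/328) + (-1015 + 87)) = -(-50613)/((1/328)²*(4 - 1*1/328) - 928) = -(-50613)/((4 - 1/328)/107584 - 928) = -(-50613)/((1/107584)*(1311/328) - 928) = -(-50613)/(1311/35287552 - 928) = -(-50613)/(-32746846945/35287552) = -(-50613)*(-35287552)/32746846945 = -1*1786008869376/32746846945 = -1786008869376/32746846945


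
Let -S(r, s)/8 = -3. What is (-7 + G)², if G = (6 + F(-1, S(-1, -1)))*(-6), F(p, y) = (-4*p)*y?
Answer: 383161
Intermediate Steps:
S(r, s) = 24 (S(r, s) = -8*(-3) = 24)
F(p, y) = -4*p*y
G = -612 (G = (6 - 4*(-1)*24)*(-6) = (6 + 96)*(-6) = 102*(-6) = -612)
(-7 + G)² = (-7 - 612)² = (-619)² = 383161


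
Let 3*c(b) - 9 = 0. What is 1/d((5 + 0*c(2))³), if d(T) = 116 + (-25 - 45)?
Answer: 1/46 ≈ 0.021739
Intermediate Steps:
c(b) = 3 (c(b) = 3 + (⅓)*0 = 3 + 0 = 3)
d(T) = 46 (d(T) = 116 - 70 = 46)
1/d((5 + 0*c(2))³) = 1/46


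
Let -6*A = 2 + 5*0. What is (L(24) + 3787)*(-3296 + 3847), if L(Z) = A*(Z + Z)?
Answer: 2077821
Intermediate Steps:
A = -1/3 (A = -(2 + 5*0)/6 = -(2 + 0)/6 = -1/6*2 = -1/3 ≈ -0.33333)
L(Z) = -2*Z/3 (L(Z) = -(Z + Z)/3 = -2*Z/3)
(L(24) + 3787)*(-3296 + 3847) = (-2/3*24 + 3787)*(-3296 + 3847) = (-16 + 3787)*551 = 3771*551 = 2077821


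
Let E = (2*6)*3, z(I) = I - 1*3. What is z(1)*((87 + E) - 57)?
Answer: -132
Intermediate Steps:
z(I) = -3 + I (z(I) = I - 3 = -3 + I)
E = 36 (E = 12*3 = 36)
z(1)*((87 + E) - 57) = (-3 + 1)*((87 + 36) - 57) = -2*(123 - 57) = -2*66 = -132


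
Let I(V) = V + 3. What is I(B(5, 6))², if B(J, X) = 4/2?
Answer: 25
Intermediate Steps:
B(J, X) = 2 (B(J, X) = 4*(½) = 2)
I(V) = 3 + V
I(B(5, 6))² = (3 + 2)² = 5² = 25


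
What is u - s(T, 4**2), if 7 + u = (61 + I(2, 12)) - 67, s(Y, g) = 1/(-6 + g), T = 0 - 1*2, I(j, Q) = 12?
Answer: -11/10 ≈ -1.1000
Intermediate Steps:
T = -2 (T = 0 - 2 = -2)
u = -1 (u = -7 + ((61 + 12) - 67) = -7 + (73 - 67) = -7 + 6 = -1)
u - s(T, 4**2) = -1 - 1/(-6 + 4**2) = -1 - 1/(-6 + 16) = -1 - 1/10 = -11/10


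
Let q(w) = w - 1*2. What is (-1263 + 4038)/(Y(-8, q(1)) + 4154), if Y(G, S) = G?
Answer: 925/1382 ≈ 0.66932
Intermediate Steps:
q(w) = -2 + w (q(w) = w - 2 = -2 + w)
(-1263 + 4038)/(Y(-8, q(1)) + 4154) = (-1263 + 4038)/(-8 + 4154) = 2775/4146 = 2775*(1/4146) = 925/1382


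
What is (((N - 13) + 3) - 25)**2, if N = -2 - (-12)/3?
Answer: 1089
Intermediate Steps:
N = 2 (N = -2 - (-12)/3 = -2 - 3*(-4/3) = -2 + 4 = 2)
(((N - 13) + 3) - 25)**2 = (((2 - 13) + 3) - 25)**2 = ((-11 + 3) - 25)**2 = (-8 - 25)**2 = (-33)**2 = 1089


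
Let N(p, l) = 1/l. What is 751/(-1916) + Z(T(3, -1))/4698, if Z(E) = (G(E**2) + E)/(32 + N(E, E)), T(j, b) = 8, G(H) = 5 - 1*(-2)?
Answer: -151086161/385558596 ≈ -0.39186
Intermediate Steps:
G(H) = 7 (G(H) = 5 + 2 = 7)
Z(E) = (7 + E)/(32 + 1/E)
751/(-1916) + Z(T(3, -1))/4698 = 751/(-1916) + (8*(7 + 8)/(1 + 32*8))/4698 = 751*(-1/1916) + (8*15/(1 + 256))*(1/4698) = -751/1916 + (8*15/257)*(1/4698) = -751/1916 + (8*(1/257)*15)*(1/4698) = -751/1916 + (120/257)*(1/4698) = -751/1916 + 20/201231 = -151086161/385558596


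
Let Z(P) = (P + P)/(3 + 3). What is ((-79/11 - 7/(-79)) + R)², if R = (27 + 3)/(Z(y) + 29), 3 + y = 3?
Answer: 23313014596/635090401 ≈ 36.708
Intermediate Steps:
y = 0 (y = -3 + 3 = 0)
Z(P) = P/3 (Z(P) = (2*P)/6 = (2*P)*(⅙) = P/3)
R = 30/29 (R = (27 + 3)/((⅓)*0 + 29) = 30/(0 + 29) = 30/29 ≈ 1.0345)
((-79/11 - 7/(-79)) + R)² = ((-79/11 - 7/(-79)) + 30/29)² = ((-79*1/11 - 7*(-1/79)) + 30/29)² = ((-79/11 + 7/79) + 30/29)² = (-6164/869 + 30/29)² = (-152686/25201)² = 23313014596/635090401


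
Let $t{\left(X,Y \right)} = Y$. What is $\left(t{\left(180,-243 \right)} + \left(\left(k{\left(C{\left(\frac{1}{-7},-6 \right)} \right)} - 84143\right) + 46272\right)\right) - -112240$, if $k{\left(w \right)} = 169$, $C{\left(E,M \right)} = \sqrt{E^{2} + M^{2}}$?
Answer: $74295$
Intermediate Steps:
$\left(t{\left(180,-243 \right)} + \left(\left(k{\left(C{\left(\frac{1}{-7},-6 \right)} \right)} - 84143\right) + 46272\right)\right) - -112240 = \left(-243 + \left(\left(169 - 84143\right) + 46272\right)\right) - -112240 = \left(-243 + \left(-83974 + 46272\right)\right) + 112240 = \left(-243 - 37702\right) + 112240 = -37945 + 112240 = 74295$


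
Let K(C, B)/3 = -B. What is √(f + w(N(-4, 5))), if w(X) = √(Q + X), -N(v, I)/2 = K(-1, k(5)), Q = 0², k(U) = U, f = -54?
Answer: √(-54 + √30) ≈ 6.9658*I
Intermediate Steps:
Q = 0
K(C, B) = -3*B (K(C, B) = 3*(-B) = -3*B)
N(v, I) = 30 (N(v, I) = -(-6)*5 = -2*(-15) = 30)
w(X) = √X (w(X) = √(0 + X) = √X)
√(f + w(N(-4, 5))) = √(-54 + √30)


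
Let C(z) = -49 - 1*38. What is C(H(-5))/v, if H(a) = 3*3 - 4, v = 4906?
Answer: -87/4906 ≈ -0.017733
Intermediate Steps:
H(a) = 5 (H(a) = 9 - 4 = 5)
C(z) = -87 (C(z) = -49 - 38 = -87)
C(H(-5))/v = -87/4906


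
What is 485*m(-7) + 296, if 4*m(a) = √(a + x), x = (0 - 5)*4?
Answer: 296 + 1455*I*√3/4 ≈ 296.0 + 630.03*I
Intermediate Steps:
x = -20 (x = -5*4 = -20)
m(a) = √(-20 + a)/4 (m(a) = √(a - 20)/4 = √(-20 + a)/4)
485*m(-7) + 296 = 485*(√(-20 - 7)/4) + 296 = 485*(√(-27)/4) + 296 = 485*((3*I*√3)/4) + 296 = 485*(3*I*√3/4) + 296 = 1455*I*√3/4 + 296 = 296 + 1455*I*√3/4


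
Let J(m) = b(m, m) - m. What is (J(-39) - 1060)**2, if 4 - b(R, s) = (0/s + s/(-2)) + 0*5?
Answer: 4297329/4 ≈ 1.0743e+6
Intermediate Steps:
b(R, s) = 4 + s/2 (b(R, s) = 4 - ((0/s + s/(-2)) + 0*5) = 4 - ((0 + s*(-1/2)) + 0) = 4 - ((0 - s/2) + 0) = 4 - (-s/2 + 0) = 4 - (-1)*s/2 = 4 + s/2)
J(m) = 4 - m/2 (J(m) = (4 + m/2) - m = 4 - m/2)
(J(-39) - 1060)**2 = ((4 - 1/2*(-39)) - 1060)**2 = ((4 + 39/2) - 1060)**2 = (47/2 - 1060)**2 = (-2073/2)**2 = 4297329/4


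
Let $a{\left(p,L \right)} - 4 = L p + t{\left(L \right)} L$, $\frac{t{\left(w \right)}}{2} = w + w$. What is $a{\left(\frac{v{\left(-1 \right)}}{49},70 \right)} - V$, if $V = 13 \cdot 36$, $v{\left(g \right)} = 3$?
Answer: $\frac{133982}{7} \approx 19140.0$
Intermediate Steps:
$t{\left(w \right)} = 4 w$ ($t{\left(w \right)} = 2 \left(w + w\right) = 2 \cdot 2 w = 4 w$)
$a{\left(p,L \right)} = 4 + 4 L^{2} + L p$ ($a{\left(p,L \right)} = 4 + \left(L p + 4 L L\right) = 4 + \left(L p + 4 L^{2}\right) = 4 + \left(4 L^{2} + L p\right) = 4 + 4 L^{2} + L p$)
$V = 468$
$a{\left(\frac{v{\left(-1 \right)}}{49},70 \right)} - V = \left(4 + 4 \cdot 70^{2} + 70 \cdot \frac{3}{49}\right) - 468 = \left(4 + 4 \cdot 4900 + 70 \cdot 3 \cdot \frac{1}{49}\right) - 468 = \left(4 + 19600 + 70 \cdot \frac{3}{49}\right) - 468 = \left(4 + 19600 + \frac{30}{7}\right) - 468 = \frac{137258}{7} - 468 = \frac{133982}{7}$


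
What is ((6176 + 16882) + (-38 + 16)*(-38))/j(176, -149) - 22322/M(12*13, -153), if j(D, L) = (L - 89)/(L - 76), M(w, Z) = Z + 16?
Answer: 370922593/16303 ≈ 22752.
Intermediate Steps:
M(w, Z) = 16 + Z
j(D, L) = (-89 + L)/(-76 + L)
((6176 + 16882) + (-38 + 16)*(-38))/j(176, -149) - 22322/M(12*13, -153) = ((6176 + 16882) + (-38 + 16)*(-38))/(((-89 - 149)/(-76 - 149))) - 22322/(16 - 153) = (23058 - 22*(-38))/((-238/(-225))) - 22322/(-137) = (23058 + 836)/((-1/225*(-238))) - 22322*(-1/137) = 23894/(238/225) + 22322/137 = 23894*(225/238) + 22322/137 = 2688075/119 + 22322/137 = 370922593/16303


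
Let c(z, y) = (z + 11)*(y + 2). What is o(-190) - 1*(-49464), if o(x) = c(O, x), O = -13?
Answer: 49840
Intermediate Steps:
c(z, y) = (2 + y)*(11 + z) (c(z, y) = (11 + z)*(2 + y) = (2 + y)*(11 + z))
o(x) = -4 - 2*x (o(x) = 22 + 2*(-13) + 11*x + x*(-13) = 22 - 26 + 11*x - 13*x = -4 - 2*x)
o(-190) - 1*(-49464) = (-4 - 2*(-190)) - 1*(-49464) = (-4 + 380) + 49464 = 376 + 49464 = 49840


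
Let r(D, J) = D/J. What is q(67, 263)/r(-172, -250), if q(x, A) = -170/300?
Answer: -425/516 ≈ -0.82364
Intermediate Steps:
q(x, A) = -17/30 (q(x, A) = -170*1/300 = -17/30)
q(67, 263)/r(-172, -250) = -17/(30*((-172/(-250)))) = -17/(30*((-172*(-1/250)))) = -17/(30*86/125) = -17/30*125/86 = -425/516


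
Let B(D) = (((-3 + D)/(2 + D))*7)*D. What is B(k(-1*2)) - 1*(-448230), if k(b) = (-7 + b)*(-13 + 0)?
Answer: 7633248/17 ≈ 4.4901e+5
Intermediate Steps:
k(b) = 91 - 13*b (k(b) = (-7 + b)*(-13) = 91 - 13*b)
B(D) = 7*D*(-3 + D)/(2 + D) (B(D) = (((-3 + D)/(2 + D))*7)*D = (7*(-3 + D)/(2 + D))*D = 7*D*(-3 + D)/(2 + D))
B(k(-1*2)) - 1*(-448230) = 7*(91 - (-13)*2)*(-3 + (91 - (-13)*2))/(2 + (91 - (-13)*2)) - 1*(-448230) = 7*(91 - 13*(-2))*(-3 + (91 - 13*(-2)))/(2 + (91 - 13*(-2))) + 448230 = 7*(91 + 26)*(-3 + (91 + 26))/(2 + (91 + 26)) + 448230 = 7*117*(-3 + 117)/(2 + 117) + 448230 = 7*117*114/119 + 448230 = 7*117*(1/119)*114 + 448230 = 13338/17 + 448230 = 7633248/17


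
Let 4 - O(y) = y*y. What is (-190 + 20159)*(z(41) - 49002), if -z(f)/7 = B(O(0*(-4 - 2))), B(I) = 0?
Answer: -978520938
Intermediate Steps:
O(y) = 4 - y² (O(y) = 4 - y*y = 4 - y²)
z(f) = 0 (z(f) = -7*0 = 0)
(-190 + 20159)*(z(41) - 49002) = (-190 + 20159)*(0 - 49002) = 19969*(-49002) = -978520938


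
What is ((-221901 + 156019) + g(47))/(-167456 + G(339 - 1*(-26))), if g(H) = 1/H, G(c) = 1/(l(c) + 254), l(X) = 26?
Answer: 867006840/2203720913 ≈ 0.39343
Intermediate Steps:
G(c) = 1/280 (G(c) = 1/(26 + 254) = 1/280)
((-221901 + 156019) + g(47))/(-167456 + G(339 - 1*(-26))) = ((-221901 + 156019) + 1/47)/(-167456 + 1/280) = (-65882 + 1/47)/(-46887679/280) = -3096453/47*(-280/46887679) = 867006840/2203720913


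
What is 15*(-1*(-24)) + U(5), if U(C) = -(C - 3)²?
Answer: 356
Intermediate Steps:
U(C) = -(-3 + C)²
15*(-1*(-24)) + U(5) = 15*(-1*(-24)) - (-3 + 5)² = 15*24 - 1*2² = 360 - 1*4 = 360 - 4 = 356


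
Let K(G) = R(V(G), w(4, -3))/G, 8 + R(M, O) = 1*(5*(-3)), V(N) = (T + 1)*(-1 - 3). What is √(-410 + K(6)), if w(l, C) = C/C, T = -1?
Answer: I*√14898/6 ≈ 20.343*I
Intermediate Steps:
V(N) = 0 (V(N) = (-1 + 1)*(-1 - 3) = 0*(-4) = 0)
w(l, C) = 1
R(M, O) = -23 (R(M, O) = -8 + 1*(5*(-3)) = -8 + 1*(-15) = -8 - 15 = -23)
K(G) = -23/G
√(-410 + K(6)) = √(-410 - 23/6) = √(-2483/6) = I*√14898/6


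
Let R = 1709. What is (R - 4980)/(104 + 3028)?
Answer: -3271/3132 ≈ -1.0444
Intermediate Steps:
(R - 4980)/(104 + 3028) = (1709 - 4980)/(104 + 3028) = -3271/3132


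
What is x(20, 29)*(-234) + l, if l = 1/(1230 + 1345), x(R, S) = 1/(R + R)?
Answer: -60251/10300 ≈ -5.8496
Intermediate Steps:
x(R, S) = 1/(2*R)
l = 1/2575 ≈ 0.00038835
x(20, 29)*(-234) + l = ((1/2)/20)*(-234) + 1/2575 = ((1/2)*(1/20))*(-234) + 1/2575 = (1/40)*(-234) + 1/2575 = -117/20 + 1/2575 = -60251/10300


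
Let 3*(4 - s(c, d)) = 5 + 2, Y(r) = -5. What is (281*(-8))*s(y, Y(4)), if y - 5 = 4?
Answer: -11240/3 ≈ -3746.7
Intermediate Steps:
y = 9 (y = 5 + 4 = 9)
s(c, d) = 5/3 (s(c, d) = 4 - (5 + 2)/3 = 4 - 1/3*7 = 4 - 7/3 = 5/3)
(281*(-8))*s(y, Y(4)) = (281*(-8))*(5/3) = -2248*5/3 = -11240/3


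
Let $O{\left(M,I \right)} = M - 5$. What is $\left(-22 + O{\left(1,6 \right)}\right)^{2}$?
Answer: $676$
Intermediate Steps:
$O{\left(M,I \right)} = -5 + M$ ($O{\left(M,I \right)} = M - 5 = -5 + M$)
$\left(-22 + O{\left(1,6 \right)}\right)^{2} = \left(-22 + \left(-5 + 1\right)\right)^{2} = \left(-22 - 4\right)^{2} = \left(-26\right)^{2} = 676$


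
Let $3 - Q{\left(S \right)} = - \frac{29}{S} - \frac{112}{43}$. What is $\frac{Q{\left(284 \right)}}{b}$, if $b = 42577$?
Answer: $\frac{69691}{519950324} \approx 0.00013403$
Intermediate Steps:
$Q{\left(S \right)} = \frac{241}{43} + \frac{29}{S}$ ($Q{\left(S \right)} = 3 - \left(- \frac{29}{S} - \frac{112}{43}\right) = 3 - \left(- \frac{112}{43} - \frac{29}{S}\right) = 3 + \left(\frac{112}{43} + \frac{29}{S}\right) = \frac{241}{43} + \frac{29}{S}$)
$\frac{Q{\left(284 \right)}}{b} = \frac{\frac{241}{43} + \frac{29}{284}}{42577} = \left(\frac{241}{43} + 29 \cdot \frac{1}{284}\right) \frac{1}{42577} = \left(\frac{241}{43} + \frac{29}{284}\right) \frac{1}{42577} = \frac{69691}{12212} \cdot \frac{1}{42577} = \frac{69691}{519950324}$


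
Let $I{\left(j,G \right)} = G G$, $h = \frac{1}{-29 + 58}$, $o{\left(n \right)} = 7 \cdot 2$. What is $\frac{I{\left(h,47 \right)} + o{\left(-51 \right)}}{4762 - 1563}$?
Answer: $\frac{2223}{3199} \approx 0.6949$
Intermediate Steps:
$o{\left(n \right)} = 14$
$h = \frac{1}{29} \approx 0.034483$
$I{\left(j,G \right)} = G^{2}$
$\frac{I{\left(h,47 \right)} + o{\left(-51 \right)}}{4762 - 1563} = \frac{47^{2} + 14}{4762 - 1563} = \frac{2209 + 14}{3199} = 2223 \cdot \frac{1}{3199} = \frac{2223}{3199}$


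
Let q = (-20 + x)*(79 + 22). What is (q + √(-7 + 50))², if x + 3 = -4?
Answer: (2727 - √43)² ≈ 7.4008e+6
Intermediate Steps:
x = -7 (x = -3 - 4 = -7)
q = -2727 (q = (-20 - 7)*(79 + 22) = -27*101 = -2727)
(q + √(-7 + 50))² = (-2727 + √(-7 + 50))² = (-2727 + √43)²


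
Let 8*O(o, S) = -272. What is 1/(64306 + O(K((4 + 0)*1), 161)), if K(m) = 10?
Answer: 1/64272 ≈ 1.5559e-5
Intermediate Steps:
O(o, S) = -34 (O(o, S) = (⅛)*(-272) = -34)
1/(64306 + O(K((4 + 0)*1), 161)) = 1/(64306 - 34) = 1/64272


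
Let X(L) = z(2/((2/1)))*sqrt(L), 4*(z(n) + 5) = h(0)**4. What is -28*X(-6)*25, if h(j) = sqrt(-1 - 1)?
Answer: 2800*I*sqrt(6) ≈ 6858.6*I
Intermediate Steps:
h(j) = I*sqrt(2) (h(j) = sqrt(-2) = I*sqrt(2))
z(n) = -4 (z(n) = -5 + (I*sqrt(2))**4/4 = -5 + (1/4)*4 = -5 + 1 = -4)
X(L) = -4*sqrt(L)
-28*X(-6)*25 = -(-112)*sqrt(-6)*25 = -(-112)*I*sqrt(6)*25 = (112*I*sqrt(6))*25 = 2800*I*sqrt(6)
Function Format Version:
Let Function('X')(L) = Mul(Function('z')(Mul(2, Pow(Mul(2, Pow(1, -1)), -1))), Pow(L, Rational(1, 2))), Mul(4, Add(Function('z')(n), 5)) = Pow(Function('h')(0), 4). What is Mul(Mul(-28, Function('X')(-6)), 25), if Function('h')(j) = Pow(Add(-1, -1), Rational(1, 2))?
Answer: Mul(2800, I, Pow(6, Rational(1, 2))) ≈ Mul(6858.6, I)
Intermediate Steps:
Function('h')(j) = Mul(I, Pow(2, Rational(1, 2))) (Function('h')(j) = Pow(-2, Rational(1, 2)) = Mul(I, Pow(2, Rational(1, 2))))
Function('z')(n) = -4 (Function('z')(n) = Add(-5, Mul(Rational(1, 4), Pow(Mul(I, Pow(2, Rational(1, 2))), 4))) = Add(-5, Mul(Rational(1, 4), 4)) = Add(-5, 1) = -4)
Function('X')(L) = Mul(-4, Pow(L, Rational(1, 2)))
Mul(Mul(-28, Function('X')(-6)), 25) = Mul(Mul(-28, Mul(-4, Pow(-6, Rational(1, 2)))), 25) = Mul(Mul(-28, Mul(-4, Mul(I, Pow(6, Rational(1, 2))))), 25) = Mul(Mul(-28, Mul(-4, I, Pow(6, Rational(1, 2)))), 25) = Mul(Mul(112, I, Pow(6, Rational(1, 2))), 25) = Mul(2800, I, Pow(6, Rational(1, 2)))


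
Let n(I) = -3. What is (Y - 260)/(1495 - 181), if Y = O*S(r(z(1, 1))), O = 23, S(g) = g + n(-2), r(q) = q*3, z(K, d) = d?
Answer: -130/657 ≈ -0.19787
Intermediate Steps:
r(q) = 3*q
S(g) = -3 + g (S(g) = g - 3 = -3 + g)
Y = 0 (Y = 23*(-3 + 3*1) = 23*(-3 + 3) = 23*0 = 0)
(Y - 260)/(1495 - 181) = (0 - 260)/(1495 - 181) = -260/1314 = (1/1314)*(-260) = -130/657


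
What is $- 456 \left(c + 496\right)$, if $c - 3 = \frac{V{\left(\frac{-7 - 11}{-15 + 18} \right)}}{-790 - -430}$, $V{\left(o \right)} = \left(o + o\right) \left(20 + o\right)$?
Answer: $- \frac{1138784}{5} \approx -2.2776 \cdot 10^{5}$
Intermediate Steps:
$V{\left(o \right)} = 2 o \left(20 + o\right)$
$c = \frac{52}{15}$ ($c = 3 + \frac{2 \frac{-7 - 11}{-15 + 18} \left(20 + \frac{-7 - 11}{-15 + 18}\right)}{-790 - -430} = 3 + \frac{2 \left(- \frac{18}{3}\right) \left(20 - \frac{18}{3}\right)}{-790 + 430} = 3 + \frac{2 \left(\left(-18\right) \frac{1}{3}\right) \left(20 - 6\right)}{-360} = 3 + 2 \left(-6\right) \left(20 - 6\right) \left(- \frac{1}{360}\right) = 3 + 2 \left(-6\right) 14 \left(- \frac{1}{360}\right) = 3 - - \frac{7}{15} = 3 + \frac{7}{15} = \frac{52}{15} \approx 3.4667$)
$- 456 \left(c + 496\right) = - 456 \left(\frac{52}{15} + 496\right) = \left(-456\right) \frac{7492}{15} = - \frac{1138784}{5}$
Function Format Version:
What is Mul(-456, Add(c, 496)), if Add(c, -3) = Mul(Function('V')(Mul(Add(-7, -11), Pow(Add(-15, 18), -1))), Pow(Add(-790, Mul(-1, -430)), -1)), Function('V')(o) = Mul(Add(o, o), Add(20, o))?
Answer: Rational(-1138784, 5) ≈ -2.2776e+5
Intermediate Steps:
Function('V')(o) = Mul(2, o, Add(20, o)) (Function('V')(o) = Mul(Mul(2, o), Add(20, o)) = Mul(2, o, Add(20, o)))
c = Rational(52, 15) (c = Add(3, Mul(Mul(2, Mul(Add(-7, -11), Pow(Add(-15, 18), -1)), Add(20, Mul(Add(-7, -11), Pow(Add(-15, 18), -1)))), Pow(Add(-790, Mul(-1, -430)), -1))) = Add(3, Mul(Mul(2, Mul(-18, Pow(3, -1)), Add(20, Mul(-18, Pow(3, -1)))), Pow(Add(-790, 430), -1))) = Add(3, Mul(Mul(2, Mul(-18, Rational(1, 3)), Add(20, Mul(-18, Rational(1, 3)))), Pow(-360, -1))) = Add(3, Mul(Mul(2, -6, Add(20, -6)), Rational(-1, 360))) = Add(3, Mul(Mul(2, -6, 14), Rational(-1, 360))) = Add(3, Mul(-168, Rational(-1, 360))) = Add(3, Rational(7, 15)) = Rational(52, 15) ≈ 3.4667)
Mul(-456, Add(c, 496)) = Mul(-456, Add(Rational(52, 15), 496)) = Mul(-456, Rational(7492, 15)) = Rational(-1138784, 5)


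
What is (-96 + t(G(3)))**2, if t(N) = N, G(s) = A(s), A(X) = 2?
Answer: 8836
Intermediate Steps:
G(s) = 2
(-96 + t(G(3)))**2 = (-96 + 2)**2 = (-94)**2 = 8836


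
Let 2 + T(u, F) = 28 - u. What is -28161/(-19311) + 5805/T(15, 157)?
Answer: 37470042/70807 ≈ 529.19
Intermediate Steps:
T(u, F) = 26 - u (T(u, F) = -2 + (28 - u) = 26 - u)
-28161/(-19311) + 5805/T(15, 157) = -28161/(-19311) + 5805/(26 - 1*15) = -28161*(-1/19311) + 5805/(26 - 15) = 9387/6437 + 5805/11 = 37470042/70807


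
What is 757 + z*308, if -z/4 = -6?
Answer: 8149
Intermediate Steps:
z = 24 (z = -4*(-6) = 24)
757 + z*308 = 757 + 24*308 = 757 + 7392 = 8149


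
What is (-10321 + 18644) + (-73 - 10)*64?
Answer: 3011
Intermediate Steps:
(-10321 + 18644) + (-73 - 10)*64 = 8323 - 83*64 = 8323 - 5312 = 3011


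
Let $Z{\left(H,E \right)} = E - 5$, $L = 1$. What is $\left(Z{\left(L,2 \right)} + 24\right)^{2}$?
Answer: $441$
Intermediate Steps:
$Z{\left(H,E \right)} = -5 + E$
$\left(Z{\left(L,2 \right)} + 24\right)^{2} = \left(\left(-5 + 2\right) + 24\right)^{2} = \left(-3 + 24\right)^{2} = 21^{2} = 441$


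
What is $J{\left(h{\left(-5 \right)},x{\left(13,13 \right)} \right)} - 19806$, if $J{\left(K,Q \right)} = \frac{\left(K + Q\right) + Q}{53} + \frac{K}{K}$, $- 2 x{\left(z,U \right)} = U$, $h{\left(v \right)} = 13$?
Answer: $-19805$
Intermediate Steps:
$x{\left(z,U \right)} = - \frac{U}{2}$
$J{\left(K,Q \right)} = 1 + \frac{K}{53} + \frac{2 Q}{53}$ ($J{\left(K,Q \right)} = \left(K + 2 Q\right) \frac{1}{53} + 1 = \left(\frac{K}{53} + \frac{2 Q}{53}\right) + 1 = 1 + \frac{K}{53} + \frac{2 Q}{53}$)
$J{\left(h{\left(-5 \right)},x{\left(13,13 \right)} \right)} - 19806 = \left(1 + \frac{1}{53} \cdot 13 + \frac{2 \left(\left(- \frac{1}{2}\right) 13\right)}{53}\right) - 19806 = \left(1 + \frac{13}{53} + \frac{2}{53} \left(- \frac{13}{2}\right)\right) - 19806 = \left(1 + \frac{13}{53} - \frac{13}{53}\right) - 19806 = 1 - 19806 = -19805$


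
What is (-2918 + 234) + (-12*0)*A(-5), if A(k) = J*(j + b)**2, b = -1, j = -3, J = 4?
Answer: -2684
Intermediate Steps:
A(k) = 64 (A(k) = 4*(-3 - 1)**2 = 4*(-4)**2 = 4*16 = 64)
(-2918 + 234) + (-12*0)*A(-5) = (-2918 + 234) - 12*0*64 = -2684 + 0*64 = -2684 + 0 = -2684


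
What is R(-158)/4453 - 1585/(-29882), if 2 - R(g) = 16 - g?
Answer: 1918301/133064546 ≈ 0.014416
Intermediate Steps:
R(g) = -14 + g (R(g) = 2 - (16 - g) = 2 + (-16 + g) = -14 + g)
R(-158)/4453 - 1585/(-29882) = (-14 - 158)/4453 - 1585/(-29882) = -172*1/4453 - 1585*(-1/29882) = -172/4453 + 1585/29882 = 1918301/133064546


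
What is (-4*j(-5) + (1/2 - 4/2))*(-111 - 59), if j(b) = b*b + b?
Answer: 13855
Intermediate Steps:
j(b) = b + b² (j(b) = b² + b = b + b²)
(-4*j(-5) + (1/2 - 4/2))*(-111 - 59) = (-(-20)*(1 - 5) + (1/2 - 4/2))*(-111 - 59) = (-(-20)*(-4) + (1*(½) - 4*½))*(-170) = (-4*20 + (½ - 2))*(-170) = (-80 - 3/2)*(-170) = -163/2*(-170) = 13855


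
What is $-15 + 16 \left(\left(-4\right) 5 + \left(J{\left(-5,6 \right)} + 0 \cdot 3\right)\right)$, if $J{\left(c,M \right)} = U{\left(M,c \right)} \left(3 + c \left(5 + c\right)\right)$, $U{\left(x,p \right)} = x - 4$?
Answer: $-239$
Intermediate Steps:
$U{\left(x,p \right)} = -4 + x$
$J{\left(c,M \right)} = \left(-4 + M\right) \left(3 + c \left(5 + c\right)\right)$
$-15 + 16 \left(\left(-4\right) 5 + \left(J{\left(-5,6 \right)} + 0 \cdot 3\right)\right) = -15 + 16 \left(\left(-4\right) 5 + \left(\left(-4 + 6\right) \left(3 + \left(-5\right)^{2} + 5 \left(-5\right)\right) + 0 \cdot 3\right)\right) = -15 + 16 \left(-20 + \left(2 \left(3 + 25 - 25\right) + 0\right)\right) = -15 + 16 \left(-20 + \left(2 \cdot 3 + 0\right)\right) = -15 + 16 \left(-20 + \left(6 + 0\right)\right) = -15 + 16 \left(-20 + 6\right) = -15 + 16 \left(-14\right) = -15 - 224 = -239$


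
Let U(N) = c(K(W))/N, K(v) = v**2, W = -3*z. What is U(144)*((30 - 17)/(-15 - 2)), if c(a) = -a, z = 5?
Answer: 325/272 ≈ 1.1949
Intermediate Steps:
W = -15 (W = -3*5 = -15)
U(N) = -225/N (U(N) = (-1*(-15)**2)/N = (-1*225)/N = -225/N)
U(144)*((30 - 17)/(-15 - 2)) = (-225/144)*((30 - 17)/(-15 - 2)) = (-225*1/144)*(13/(-17)) = -325*(-1)/(16*17) = -25/16*(-13/17) = 325/272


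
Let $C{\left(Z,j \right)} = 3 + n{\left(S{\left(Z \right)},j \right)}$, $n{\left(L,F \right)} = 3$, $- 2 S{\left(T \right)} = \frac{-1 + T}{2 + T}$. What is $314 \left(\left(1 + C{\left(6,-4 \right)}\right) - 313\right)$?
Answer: $-96084$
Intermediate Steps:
$S{\left(T \right)} = - \frac{-1 + T}{2 \left(2 + T\right)}$ ($S{\left(T \right)} = - \frac{\left(-1 + T\right) \frac{1}{2 + T}}{2} = - \frac{\frac{1}{2 + T} \left(-1 + T\right)}{2} = - \frac{-1 + T}{2 \left(2 + T\right)}$)
$C{\left(Z,j \right)} = 6$ ($C{\left(Z,j \right)} = 3 + 3 = 6$)
$314 \left(\left(1 + C{\left(6,-4 \right)}\right) - 313\right) = 314 \left(\left(1 + 6\right) - 313\right) = 314 \left(7 - 313\right) = 314 \left(-306\right) = -96084$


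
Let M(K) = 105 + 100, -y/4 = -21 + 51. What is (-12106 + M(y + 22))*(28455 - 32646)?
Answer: 49877091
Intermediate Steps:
y = -120 (y = -4*(-21 + 51) = -4*30 = -120)
M(K) = 205
(-12106 + M(y + 22))*(28455 - 32646) = (-12106 + 205)*(28455 - 32646) = -11901*(-4191) = 49877091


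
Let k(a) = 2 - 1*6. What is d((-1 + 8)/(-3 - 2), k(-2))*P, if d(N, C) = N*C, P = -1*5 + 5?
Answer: 0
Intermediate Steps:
k(a) = -4 (k(a) = 2 - 6 = -4)
P = 0 (P = -5 + 5 = 0)
d(N, C) = C*N
d((-1 + 8)/(-3 - 2), k(-2))*P = -4*(-1 + 8)/(-3 - 2)*0 = -28/(-5)*0 = -28*(-1)/5*0 = -4*(-7/5)*0 = (28/5)*0 = 0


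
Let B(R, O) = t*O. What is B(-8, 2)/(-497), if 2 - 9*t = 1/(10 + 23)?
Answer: -130/147609 ≈ -0.00088071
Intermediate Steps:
t = 65/297 (t = 2/9 - 1/(9*(10 + 23)) = 2/9 - ⅑/33 = 2/9 - ⅑*1/33 = 2/9 - 1/297 = 65/297 ≈ 0.21886)
B(R, O) = 65*O/297
B(-8, 2)/(-497) = ((65/297)*2)/(-497) = (130/297)*(-1/497) = -130/147609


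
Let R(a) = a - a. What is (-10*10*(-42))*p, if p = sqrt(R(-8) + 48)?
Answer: 16800*sqrt(3) ≈ 29098.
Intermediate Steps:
R(a) = 0
p = 4*sqrt(3) (p = sqrt(0 + 48) = sqrt(48) = 4*sqrt(3) ≈ 6.9282)
(-10*10*(-42))*p = (-10*10*(-42))*(4*sqrt(3)) = (-100*(-42))*(4*sqrt(3)) = 4200*(4*sqrt(3)) = 16800*sqrt(3)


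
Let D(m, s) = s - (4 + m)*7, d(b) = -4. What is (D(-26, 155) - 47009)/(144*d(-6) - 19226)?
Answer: 23350/9901 ≈ 2.3583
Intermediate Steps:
D(m, s) = -28 + s - 7*m (D(m, s) = s - (28 + 7*m) = s + (-28 - 7*m) = -28 + s - 7*m)
(D(-26, 155) - 47009)/(144*d(-6) - 19226) = ((-28 + 155 - 7*(-26)) - 47009)/(144*(-4) - 19226) = ((-28 + 155 + 182) - 47009)/(-576 - 19226) = (309 - 47009)/(-19802) = -46700*(-1/19802) = 23350/9901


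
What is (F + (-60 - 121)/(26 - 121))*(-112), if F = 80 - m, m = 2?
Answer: -850192/95 ≈ -8949.4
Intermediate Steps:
F = 78 (F = 80 - 1*2 = 80 - 2 = 78)
(F + (-60 - 121)/(26 - 121))*(-112) = (78 + (-60 - 121)/(26 - 121))*(-112) = (78 - 181/(-95))*(-112) = (78 - 181*(-1/95))*(-112) = (78 + 181/95)*(-112) = (7591/95)*(-112) = -850192/95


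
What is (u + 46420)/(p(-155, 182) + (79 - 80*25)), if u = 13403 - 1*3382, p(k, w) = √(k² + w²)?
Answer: -108423161/3633092 - 56441*√57149/3633092 ≈ -33.557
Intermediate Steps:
u = 10021 (u = 13403 - 3382 = 10021)
(u + 46420)/(p(-155, 182) + (79 - 80*25)) = (10021 + 46420)/(√((-155)² + 182²) + (79 - 80*25)) = 56441/(√(24025 + 33124) + (79 - 2000)) = 56441/(√57149 - 1921) = 56441/(-1921 + √57149)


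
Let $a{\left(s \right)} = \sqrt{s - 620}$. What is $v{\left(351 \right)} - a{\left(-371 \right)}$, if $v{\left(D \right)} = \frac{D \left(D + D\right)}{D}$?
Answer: $702 - i \sqrt{991} \approx 702.0 - 31.48 i$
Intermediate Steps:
$v{\left(D \right)} = 2 D$ ($v{\left(D \right)} = \frac{D 2 D}{D} = \frac{2 D^{2}}{D} = 2 D$)
$a{\left(s \right)} = \sqrt{-620 + s}$
$v{\left(351 \right)} - a{\left(-371 \right)} = 2 \cdot 351 - \sqrt{-620 - 371} = 702 - \sqrt{-991} = 702 - i \sqrt{991}$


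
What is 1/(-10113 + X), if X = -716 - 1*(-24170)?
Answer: 1/13341 ≈ 7.4957e-5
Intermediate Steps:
X = 23454 (X = -716 + 24170 = 23454)
1/(-10113 + X) = 1/(-10113 + 23454) = 1/13341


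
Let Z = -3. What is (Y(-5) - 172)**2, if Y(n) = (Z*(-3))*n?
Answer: 47089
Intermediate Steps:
Y(n) = 9*n (Y(n) = (-3*(-3))*n = 9*n)
(Y(-5) - 172)**2 = (9*(-5) - 172)**2 = (-45 - 172)**2 = (-217)**2 = 47089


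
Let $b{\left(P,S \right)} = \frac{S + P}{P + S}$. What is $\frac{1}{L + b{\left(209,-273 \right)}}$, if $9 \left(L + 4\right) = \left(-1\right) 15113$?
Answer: $- \frac{9}{15140} \approx -0.00059445$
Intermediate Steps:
$b{\left(P,S \right)} = 1$ ($b{\left(P,S \right)} = \frac{P + S}{P + S} = 1$)
$L = - \frac{15149}{9}$ ($L = -4 + \frac{\left(-1\right) 15113}{9} = -4 + \frac{1}{9} \left(-15113\right) = -4 - \frac{15113}{9} = - \frac{15149}{9} \approx -1683.2$)
$\frac{1}{L + b{\left(209,-273 \right)}} = \frac{1}{- \frac{15149}{9} + 1} = \frac{1}{- \frac{15140}{9}} = - \frac{9}{15140}$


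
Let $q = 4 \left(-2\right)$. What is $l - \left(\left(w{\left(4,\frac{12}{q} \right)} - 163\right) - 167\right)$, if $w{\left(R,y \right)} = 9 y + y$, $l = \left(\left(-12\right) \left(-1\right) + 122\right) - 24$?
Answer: $455$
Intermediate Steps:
$q = -8$
$l = 110$ ($l = \left(12 + 122\right) - 24 = 134 - 24 = 110$)
$w{\left(R,y \right)} = 10 y$
$l - \left(\left(w{\left(4,\frac{12}{q} \right)} - 163\right) - 167\right) = 110 - \left(\left(10 \frac{12}{-8} - 163\right) - 167\right) = 110 - \left(\left(10 \cdot 12 \left(- \frac{1}{8}\right) - 163\right) - 167\right) = 110 - \left(\left(10 \left(- \frac{3}{2}\right) - 163\right) - 167\right) = 110 - \left(\left(-15 - 163\right) - 167\right) = 110 - \left(-178 - 167\right) = 110 - -345 = 110 + 345 = 455$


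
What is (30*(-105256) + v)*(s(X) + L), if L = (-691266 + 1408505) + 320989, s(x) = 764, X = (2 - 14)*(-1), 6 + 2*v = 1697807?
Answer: -2398803430264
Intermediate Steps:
v = 1697801/2 (v = -3 + (½)*1697807 = -3 + 1697807/2 = 1697801/2 ≈ 8.4890e+5)
X = 12 (X = -12*(-1) = 12)
L = 1038228 (L = 717239 + 320989 = 1038228)
(30*(-105256) + v)*(s(X) + L) = (30*(-105256) + 1697801/2)*(764 + 1038228) = (-3157680 + 1697801/2)*1038992 = -4617559/2*1038992 = -2398803430264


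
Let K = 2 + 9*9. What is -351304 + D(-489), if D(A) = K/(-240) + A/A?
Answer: -84312803/240 ≈ -3.5130e+5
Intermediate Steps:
K = 83 (K = 2 + 81 = 83)
D(A) = 157/240 (D(A) = 83/(-240) + A/A = 83*(-1/240) + 1 = -83/240 + 1 = 157/240)
-351304 + D(-489) = -351304 + 157/240 = -84312803/240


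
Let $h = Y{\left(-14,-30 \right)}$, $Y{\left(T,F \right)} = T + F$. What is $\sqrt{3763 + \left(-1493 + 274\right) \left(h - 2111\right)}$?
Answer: $2 \sqrt{657677} \approx 1621.9$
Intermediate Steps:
$Y{\left(T,F \right)} = F + T$
$h = -44$ ($h = -30 - 14 = -44$)
$\sqrt{3763 + \left(-1493 + 274\right) \left(h - 2111\right)} = \sqrt{3763 + \left(-1493 + 274\right) \left(-44 - 2111\right)} = \sqrt{3763 - -2626945} = \sqrt{3763 + 2626945} = \sqrt{2630708} = 2 \sqrt{657677}$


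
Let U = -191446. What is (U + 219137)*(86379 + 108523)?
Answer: 5397031282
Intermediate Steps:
(U + 219137)*(86379 + 108523) = (-191446 + 219137)*(86379 + 108523) = 27691*194902 = 5397031282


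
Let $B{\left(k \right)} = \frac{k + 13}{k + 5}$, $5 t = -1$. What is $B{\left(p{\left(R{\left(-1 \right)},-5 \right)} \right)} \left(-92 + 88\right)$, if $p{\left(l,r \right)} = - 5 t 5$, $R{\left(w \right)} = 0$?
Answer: $- \frac{36}{5} \approx -7.2$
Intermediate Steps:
$t = - \frac{1}{5}$ ($t = \frac{1}{5} \left(-1\right) = - \frac{1}{5} \approx -0.2$)
$p{\left(l,r \right)} = 5$ ($p{\left(l,r \right)} = \left(-5\right) \left(- \frac{1}{5}\right) 5 = 1 \cdot 5 = 5$)
$B{\left(k \right)} = \frac{13 + k}{5 + k}$
$B{\left(p{\left(R{\left(-1 \right)},-5 \right)} \right)} \left(-92 + 88\right) = \frac{13 + 5}{5 + 5} \left(-92 + 88\right) = \frac{1}{10} \cdot 18 \left(-4\right) = \frac{9}{5} \left(-4\right) = - \frac{36}{5}$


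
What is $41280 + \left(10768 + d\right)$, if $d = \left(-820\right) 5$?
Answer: $47948$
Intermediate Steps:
$d = -4100$
$41280 + \left(10768 + d\right) = 41280 + \left(10768 - 4100\right) = 41280 + 6668 = 47948$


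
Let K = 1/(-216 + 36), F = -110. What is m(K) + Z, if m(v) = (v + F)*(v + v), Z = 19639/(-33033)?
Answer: 111978211/178378200 ≈ 0.62776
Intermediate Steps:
Z = -19639/33033 (Z = 19639*(-1/33033) = -19639/33033 ≈ -0.59453)
K = -1/180 (K = 1/(-180) = -1/180 ≈ -0.0055556)
m(v) = 2*v*(-110 + v) (m(v) = (v - 110)*(v + v) = (-110 + v)*(2*v) = 2*v*(-110 + v))
m(K) + Z = 2*(-1/180)*(-110 - 1/180) - 19639/33033 = 2*(-1/180)*(-19801/180) - 19639/33033 = 19801/16200 - 19639/33033 = 111978211/178378200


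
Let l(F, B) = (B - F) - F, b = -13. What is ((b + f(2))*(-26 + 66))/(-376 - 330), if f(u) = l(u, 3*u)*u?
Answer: 180/353 ≈ 0.50992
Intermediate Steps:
l(F, B) = B - 2*F
f(u) = u² (f(u) = (3*u - 2*u)*u = u*u = u²)
((b + f(2))*(-26 + 66))/(-376 - 330) = ((-13 + 2²)*(-26 + 66))/(-376 - 330) = ((-13 + 4)*40)/(-706) = -9*40*(-1/706) = -360*(-1/706) = 180/353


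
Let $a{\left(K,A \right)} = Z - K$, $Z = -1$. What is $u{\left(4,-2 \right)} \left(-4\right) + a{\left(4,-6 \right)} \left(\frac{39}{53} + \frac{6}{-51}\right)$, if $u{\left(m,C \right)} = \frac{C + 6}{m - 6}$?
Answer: $\frac{4423}{901} \approx 4.909$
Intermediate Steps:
$a{\left(K,A \right)} = -1 - K$
$u{\left(m,C \right)} = \frac{6 + C}{-6 + m}$
$u{\left(4,-2 \right)} \left(-4\right) + a{\left(4,-6 \right)} \left(\frac{39}{53} + \frac{6}{-51}\right) = \frac{6 - 2}{-6 + 4} \left(-4\right) + \left(-1 - 4\right) \left(\frac{39}{53} + \frac{6}{-51}\right) = \frac{1}{-2} \cdot 4 \left(-4\right) + \left(-1 - 4\right) \left(39 \cdot \frac{1}{53} + 6 \left(- \frac{1}{51}\right)\right) = \left(- \frac{1}{2}\right) 4 \left(-4\right) - 5 \left(\frac{39}{53} - \frac{2}{17}\right) = \left(-2\right) \left(-4\right) - \frac{2785}{901} = 8 - \frac{2785}{901} = \frac{4423}{901}$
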